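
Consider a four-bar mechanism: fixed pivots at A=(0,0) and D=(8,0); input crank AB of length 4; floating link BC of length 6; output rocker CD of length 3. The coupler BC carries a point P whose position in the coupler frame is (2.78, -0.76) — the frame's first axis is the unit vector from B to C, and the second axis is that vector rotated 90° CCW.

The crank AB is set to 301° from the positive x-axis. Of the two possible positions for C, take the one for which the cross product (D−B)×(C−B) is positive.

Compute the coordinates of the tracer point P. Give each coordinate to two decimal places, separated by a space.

A=(0,0), D=(8.00,0)
B = A + 4.00·(cos301°, sin301°) = (2.0602, -3.4287)
|BD| = 6.8584
circle(B,6.00) ∩ circle(D,3.00): a=5.3976, h=2.6203
  candidates: C₊=(5.4249,1.5391) cross=17.971; C₋=(8.0448,-2.9997) cross=-17.971
  mode + wants cross > 0 → take C=(5.4249,1.5391) (cross=17.971)
ex = (C−B)/|BC| = (0.5608,0.8280); ey = (-0.8280,0.5608)
P = B + 2.78·ex + -0.76·ey = (4.2484,-1.5531)

4.25 -1.55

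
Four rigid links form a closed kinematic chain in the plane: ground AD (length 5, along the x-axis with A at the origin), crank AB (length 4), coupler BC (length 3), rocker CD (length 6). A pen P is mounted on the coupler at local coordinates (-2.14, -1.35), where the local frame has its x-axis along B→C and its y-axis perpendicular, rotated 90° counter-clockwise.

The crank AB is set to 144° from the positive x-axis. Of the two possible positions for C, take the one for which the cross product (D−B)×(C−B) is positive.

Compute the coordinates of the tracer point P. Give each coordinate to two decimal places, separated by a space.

A=(0,0), D=(5.00,0)
B = A + 4.00·(cos144°, sin144°) = (-3.2361, 2.3511)
|BD| = 8.5651
circle(B,3.00) ∩ circle(D,6.00): a=2.7064, h=1.2944
  candidates: C₊=(-0.2783,2.8529) cross=11.087; C₋=(-0.9890,0.3635) cross=-11.087
  mode + wants cross > 0 → take C=(-0.2783,2.8529) (cross=11.087)
ex = (C−B)/|BC| = (0.9859,0.1673); ey = (-0.1673,0.9859)
P = B + -2.14·ex + -1.35·ey = (-5.1201,0.6622)

-5.12 0.66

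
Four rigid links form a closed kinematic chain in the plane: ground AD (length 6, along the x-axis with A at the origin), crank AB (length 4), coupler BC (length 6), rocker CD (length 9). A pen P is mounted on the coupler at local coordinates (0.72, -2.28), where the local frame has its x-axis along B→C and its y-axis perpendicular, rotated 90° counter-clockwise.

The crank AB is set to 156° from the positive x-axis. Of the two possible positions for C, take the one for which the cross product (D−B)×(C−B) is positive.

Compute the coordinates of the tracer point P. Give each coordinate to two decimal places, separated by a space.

-1.38 0.90

A=(0,0), D=(6.00,0)
B = A + 4.00·(cos156°, sin156°) = (-3.6542, 1.6269)
|BD| = 9.7903
circle(B,6.00) ∩ circle(D,9.00): a=2.5970, h=5.4089
  candidates: C₊=(-0.1945,6.5290) cross=52.954; C₋=(-1.9922,-4.1383) cross=-52.954
  mode + wants cross > 0 → take C=(-0.1945,6.5290) (cross=52.954)
ex = (C−B)/|BC| = (0.5766,0.8170); ey = (-0.8170,0.5766)
P = B + 0.72·ex + -2.28·ey = (-1.3762,0.9005)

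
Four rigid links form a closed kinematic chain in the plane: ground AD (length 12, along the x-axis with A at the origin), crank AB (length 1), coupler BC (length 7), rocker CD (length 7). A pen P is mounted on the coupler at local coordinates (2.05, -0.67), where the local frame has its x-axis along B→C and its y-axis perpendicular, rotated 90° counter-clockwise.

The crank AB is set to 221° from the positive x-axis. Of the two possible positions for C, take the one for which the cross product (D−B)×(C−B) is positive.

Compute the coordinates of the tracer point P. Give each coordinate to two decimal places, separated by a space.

A=(0,0), D=(12.00,0)
B = A + 1.00·(cos221°, sin221°) = (-0.7547, -0.6561)
|BD| = 12.7716
circle(B,7.00) ∩ circle(D,7.00): a=6.3858, h=2.8674
  candidates: C₊=(5.4754,2.5355) cross=36.621; C₋=(5.7699,-3.1916) cross=-36.621
  mode + wants cross > 0 → take C=(5.4754,2.5355) (cross=36.621)
ex = (C−B)/|BC| = (0.8900,0.4559); ey = (-0.4559,0.8900)
P = B + 2.05·ex + -0.67·ey = (1.3753,-0.3177)

1.38 -0.32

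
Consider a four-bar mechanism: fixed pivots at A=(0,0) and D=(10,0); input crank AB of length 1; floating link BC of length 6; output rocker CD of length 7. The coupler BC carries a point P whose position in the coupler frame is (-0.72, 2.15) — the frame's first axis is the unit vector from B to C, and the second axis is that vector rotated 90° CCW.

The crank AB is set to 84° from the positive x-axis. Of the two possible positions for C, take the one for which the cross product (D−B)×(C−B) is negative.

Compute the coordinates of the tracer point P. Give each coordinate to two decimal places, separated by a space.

A=(0,0), D=(10.00,0)
B = A + 1.00·(cos84°, sin84°) = (0.1045, 0.9945)
|BD| = 9.9453
circle(B,6.00) ∩ circle(D,7.00): a=4.3191, h=4.1648
  candidates: C₊=(4.8184,4.7065) cross=41.420; C₋=(3.9855,-3.5813) cross=-41.420
  mode - wants cross < 0 → take C=(3.9855,-3.5813) (cross=-41.420)
ex = (C−B)/|BC| = (0.6468,-0.7626); ey = (0.7626,0.6468)
P = B + -0.72·ex + 2.15·ey = (1.2785,2.9343)

1.28 2.93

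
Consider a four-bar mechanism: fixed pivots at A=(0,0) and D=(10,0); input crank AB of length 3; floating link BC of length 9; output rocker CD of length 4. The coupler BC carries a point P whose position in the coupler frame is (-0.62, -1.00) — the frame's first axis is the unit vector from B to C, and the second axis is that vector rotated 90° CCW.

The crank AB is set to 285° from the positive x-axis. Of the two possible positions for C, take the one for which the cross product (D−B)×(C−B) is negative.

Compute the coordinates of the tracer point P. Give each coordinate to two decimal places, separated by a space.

0.04 -3.82

A=(0,0), D=(10.00,0)
B = A + 3.00·(cos285°, sin285°) = (0.7765, -2.8978)
|BD| = 9.6680
circle(B,9.00) ∩ circle(D,4.00): a=8.1956, h=3.7191
  candidates: C₊=(7.4805,3.1068) cross=35.957; C₋=(9.7100,-3.9895) cross=-35.957
  mode - wants cross < 0 → take C=(9.7100,-3.9895) (cross=-35.957)
ex = (C−B)/|BC| = (0.9926,-0.1213); ey = (0.1213,0.9926)
P = B + -0.62·ex + -1.00·ey = (0.0397,-3.8152)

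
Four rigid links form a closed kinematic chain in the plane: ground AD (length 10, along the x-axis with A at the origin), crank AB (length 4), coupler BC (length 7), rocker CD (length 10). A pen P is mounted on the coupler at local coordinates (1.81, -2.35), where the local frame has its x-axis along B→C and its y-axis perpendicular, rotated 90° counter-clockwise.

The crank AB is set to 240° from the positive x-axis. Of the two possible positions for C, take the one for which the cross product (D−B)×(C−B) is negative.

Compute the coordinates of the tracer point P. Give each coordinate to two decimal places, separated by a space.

-1.97 -6.43

A=(0,0), D=(10.00,0)
B = A + 4.00·(cos240°, sin240°) = (-2.0000, -3.4641)
|BD| = 12.4900
circle(B,7.00) ∩ circle(D,10.00): a=4.2034, h=5.5975
  candidates: C₊=(0.4860,3.0796) cross=69.912; C₋=(3.5909,-7.6762) cross=-69.912
  mode - wants cross < 0 → take C=(3.5909,-7.6762) (cross=-69.912)
ex = (C−B)/|BC| = (0.7987,-0.6017); ey = (0.6017,0.7987)
P = B + 1.81·ex + -2.35·ey = (-1.9684,-6.4302)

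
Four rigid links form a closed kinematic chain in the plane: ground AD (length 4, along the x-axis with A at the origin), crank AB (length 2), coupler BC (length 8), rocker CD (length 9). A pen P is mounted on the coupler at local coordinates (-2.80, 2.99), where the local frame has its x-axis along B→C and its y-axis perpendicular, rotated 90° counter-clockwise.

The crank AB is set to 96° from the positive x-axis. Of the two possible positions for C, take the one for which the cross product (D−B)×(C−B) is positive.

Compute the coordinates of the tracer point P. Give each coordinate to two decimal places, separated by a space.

-4.18 0.98

A=(0,0), D=(4.00,0)
B = A + 2.00·(cos96°, sin96°) = (-0.2091, 1.9890)
|BD| = 4.6554
circle(B,8.00) ∩ circle(D,9.00): a=0.5018, h=7.9842
  candidates: C₊=(3.6560,8.9934) cross=37.170; C₋=(-3.1667,-5.4442) cross=-37.170
  mode + wants cross > 0 → take C=(3.6560,8.9934) (cross=37.170)
ex = (C−B)/|BC| = (0.4831,0.8755); ey = (-0.8755,0.4831)
P = B + -2.80·ex + 2.99·ey = (-4.1797,0.9821)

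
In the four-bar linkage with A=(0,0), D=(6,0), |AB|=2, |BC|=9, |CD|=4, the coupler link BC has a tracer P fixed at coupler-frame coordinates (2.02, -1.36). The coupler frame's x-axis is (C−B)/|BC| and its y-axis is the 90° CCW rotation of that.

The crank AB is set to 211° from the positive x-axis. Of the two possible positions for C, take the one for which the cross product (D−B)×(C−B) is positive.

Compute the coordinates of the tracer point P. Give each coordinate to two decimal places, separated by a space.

0.72 -1.03

A=(0,0), D=(6.00,0)
B = A + 2.00·(cos211°, sin211°) = (-1.7143, -1.0301)
|BD| = 7.7828
circle(B,9.00) ∩ circle(D,4.00): a=8.0673, h=3.9899
  candidates: C₊=(5.7539,3.9924) cross=31.052; C₋=(6.8100,-3.9171) cross=-31.052
  mode + wants cross > 0 → take C=(5.7539,3.9924) (cross=31.052)
ex = (C−B)/|BC| = (0.8298,0.5581); ey = (-0.5581,0.8298)
P = B + 2.02·ex + -1.36·ey = (0.7208,-1.0313)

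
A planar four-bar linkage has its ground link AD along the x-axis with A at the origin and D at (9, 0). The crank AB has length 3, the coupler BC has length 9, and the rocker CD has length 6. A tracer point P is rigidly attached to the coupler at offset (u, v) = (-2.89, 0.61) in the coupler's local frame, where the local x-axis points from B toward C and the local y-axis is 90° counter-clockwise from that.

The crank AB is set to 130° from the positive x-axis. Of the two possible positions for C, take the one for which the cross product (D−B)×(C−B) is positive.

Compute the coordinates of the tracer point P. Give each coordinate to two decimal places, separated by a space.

A=(0,0), D=(9.00,0)
B = A + 3.00·(cos130°, sin130°) = (-1.9284, 2.2981)
|BD| = 11.1674
circle(B,9.00) ∩ circle(D,6.00): a=7.5985, h=4.8232
  candidates: C₊=(6.5000,5.4544) cross=53.862; C₋=(4.5149,-3.9855) cross=-53.862
  mode + wants cross > 0 → take C=(6.5000,5.4544) (cross=53.862)
ex = (C−B)/|BC| = (0.9365,0.3507); ey = (-0.3507,0.9365)
P = B + -2.89·ex + 0.61·ey = (-4.8487,1.8559)

-4.85 1.86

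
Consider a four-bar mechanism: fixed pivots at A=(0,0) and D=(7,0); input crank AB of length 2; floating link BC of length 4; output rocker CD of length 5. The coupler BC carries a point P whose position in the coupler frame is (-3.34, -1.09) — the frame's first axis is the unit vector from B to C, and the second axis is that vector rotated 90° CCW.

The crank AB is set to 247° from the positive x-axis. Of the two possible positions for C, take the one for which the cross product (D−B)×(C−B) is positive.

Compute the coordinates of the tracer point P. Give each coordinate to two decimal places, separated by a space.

A=(0,0), D=(7.00,0)
B = A + 2.00·(cos247°, sin247°) = (-0.7815, -1.8410)
|BD| = 7.9963
circle(B,4.00) ∩ circle(D,5.00): a=3.4354, h=2.0489
  candidates: C₊=(2.0899,0.9438) cross=16.384; C₋=(3.0334,-3.0440) cross=-16.384
  mode + wants cross > 0 → take C=(2.0899,0.9438) (cross=16.384)
ex = (C−B)/|BC| = (0.7178,0.6962); ey = (-0.6962,0.7178)
P = B + -3.34·ex + -1.09·ey = (-2.4202,-4.9488)

-2.42 -4.95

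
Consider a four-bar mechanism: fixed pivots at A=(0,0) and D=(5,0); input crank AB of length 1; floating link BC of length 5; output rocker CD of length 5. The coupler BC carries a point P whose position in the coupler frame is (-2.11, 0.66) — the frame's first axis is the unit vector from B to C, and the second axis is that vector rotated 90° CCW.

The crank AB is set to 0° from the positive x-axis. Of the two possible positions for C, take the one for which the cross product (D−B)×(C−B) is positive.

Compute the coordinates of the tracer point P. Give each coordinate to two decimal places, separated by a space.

A=(0,0), D=(5.00,0)
B = A + 1.00·(cos0°, sin0°) = (1.0000, 0.0000)
|BD| = 4.0000
circle(B,5.00) ∩ circle(D,5.00): a=2.0000, h=4.5826
  candidates: C₊=(3.0000,4.5826) cross=18.330; C₋=(3.0000,-4.5826) cross=-18.330
  mode + wants cross > 0 → take C=(3.0000,4.5826) (cross=18.330)
ex = (C−B)/|BC| = (0.4000,0.9165); ey = (-0.9165,0.4000)
P = B + -2.11·ex + 0.66·ey = (-0.4489,-1.6698)

-0.45 -1.67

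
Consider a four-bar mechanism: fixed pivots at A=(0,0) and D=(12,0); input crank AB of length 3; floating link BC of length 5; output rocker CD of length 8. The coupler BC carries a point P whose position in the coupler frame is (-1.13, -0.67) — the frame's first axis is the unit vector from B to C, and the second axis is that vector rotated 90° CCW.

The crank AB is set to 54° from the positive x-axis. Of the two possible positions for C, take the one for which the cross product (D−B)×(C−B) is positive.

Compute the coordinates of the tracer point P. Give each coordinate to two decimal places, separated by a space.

1.20 1.24

A=(0,0), D=(12.00,0)
B = A + 3.00·(cos54°, sin54°) = (1.7634, 2.4271)
|BD| = 10.5204
circle(B,5.00) ∩ circle(D,8.00): a=3.4067, h=3.6599
  candidates: C₊=(5.9225,5.2023) cross=38.503; C₋=(4.2338,-1.9200) cross=-38.503
  mode + wants cross > 0 → take C=(5.9225,5.2023) (cross=38.503)
ex = (C−B)/|BC| = (0.8318,0.5550); ey = (-0.5550,0.8318)
P = B + -1.13·ex + -0.67·ey = (1.1953,1.2425)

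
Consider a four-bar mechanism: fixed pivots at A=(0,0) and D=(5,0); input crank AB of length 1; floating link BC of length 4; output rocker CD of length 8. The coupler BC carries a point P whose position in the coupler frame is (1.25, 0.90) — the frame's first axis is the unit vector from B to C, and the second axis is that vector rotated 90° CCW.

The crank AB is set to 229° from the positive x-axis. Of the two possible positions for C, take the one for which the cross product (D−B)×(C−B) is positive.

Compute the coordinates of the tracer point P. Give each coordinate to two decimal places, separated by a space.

-2.03 -0.06

A=(0,0), D=(5.00,0)
B = A + 1.00·(cos229°, sin229°) = (-0.6561, -0.7547)
|BD| = 5.7062
circle(B,4.00) ∩ circle(D,8.00): a=-1.3529, h=3.7643
  candidates: C₊=(-2.4949,2.7976) cross=21.480; C₋=(-1.4992,-4.6648) cross=-21.480
  mode + wants cross > 0 → take C=(-2.4949,2.7976) (cross=21.480)
ex = (C−B)/|BC| = (-0.4597,0.8881); ey = (-0.8881,-0.4597)
P = B + 1.25·ex + 0.90·ey = (-2.0300,-0.0584)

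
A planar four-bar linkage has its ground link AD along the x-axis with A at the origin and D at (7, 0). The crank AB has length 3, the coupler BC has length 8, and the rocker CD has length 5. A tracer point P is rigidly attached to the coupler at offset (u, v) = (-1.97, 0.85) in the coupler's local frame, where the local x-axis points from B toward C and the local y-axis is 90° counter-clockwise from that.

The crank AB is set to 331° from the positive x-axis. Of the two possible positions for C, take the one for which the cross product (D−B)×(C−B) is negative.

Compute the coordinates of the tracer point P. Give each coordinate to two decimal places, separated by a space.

0.98 -0.07

A=(0,0), D=(7.00,0)
B = A + 3.00·(cos331°, sin331°) = (2.6239, -1.4544)
|BD| = 4.6115
circle(B,8.00) ∩ circle(D,5.00): a=6.5343, h=4.6155
  candidates: C₊=(7.3690,4.9864) cross=21.284; C₋=(10.2804,-3.7735) cross=-21.284
  mode - wants cross < 0 → take C=(10.2804,-3.7735) (cross=-21.284)
ex = (C−B)/|BC| = (0.9571,-0.2899); ey = (0.2899,0.9571)
P = B + -1.97·ex + 0.85·ey = (0.9848,-0.0699)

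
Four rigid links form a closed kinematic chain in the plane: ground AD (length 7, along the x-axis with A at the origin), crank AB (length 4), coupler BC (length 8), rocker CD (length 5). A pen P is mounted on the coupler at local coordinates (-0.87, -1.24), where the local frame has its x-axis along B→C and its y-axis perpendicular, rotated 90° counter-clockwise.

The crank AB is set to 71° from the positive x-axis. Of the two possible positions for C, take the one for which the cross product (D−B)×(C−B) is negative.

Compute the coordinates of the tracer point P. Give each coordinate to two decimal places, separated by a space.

-0.15 4.23

A=(0,0), D=(7.00,0)
B = A + 4.00·(cos71°, sin71°) = (1.3023, 3.7821)
|BD| = 6.8387
circle(B,8.00) ∩ circle(D,5.00): a=6.2708, h=4.9676
  candidates: C₊=(9.2741,4.4529) cross=33.972; C₋=(3.7795,-3.8247) cross=-33.972
  mode - wants cross < 0 → take C=(3.7795,-3.8247) (cross=-33.972)
ex = (C−B)/|BC| = (0.3097,-0.9508); ey = (0.9508,0.3097)
P = B + -0.87·ex + -1.24·ey = (-0.1462,4.2253)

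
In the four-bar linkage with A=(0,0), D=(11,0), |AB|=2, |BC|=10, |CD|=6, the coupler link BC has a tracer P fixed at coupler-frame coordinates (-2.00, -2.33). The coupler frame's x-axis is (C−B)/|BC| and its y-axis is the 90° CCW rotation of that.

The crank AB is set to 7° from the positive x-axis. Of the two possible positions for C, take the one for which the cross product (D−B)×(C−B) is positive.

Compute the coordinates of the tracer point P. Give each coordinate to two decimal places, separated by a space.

A=(0,0), D=(11.00,0)
B = A + 2.00·(cos7°, sin7°) = (1.9851, 0.2437)
|BD| = 9.0182
circle(B,10.00) ∩ circle(D,6.00): a=8.0575, h=5.9226
  candidates: C₊=(10.1997,5.9464) cross=53.411; C₋=(9.8796,-5.8945) cross=-53.411
  mode + wants cross > 0 → take C=(10.1997,5.9464) (cross=53.411)
ex = (C−B)/|BC| = (0.8215,0.5703); ey = (-0.5703,0.8215)
P = B + -2.00·ex + -2.33·ey = (1.6709,-2.8108)

1.67 -2.81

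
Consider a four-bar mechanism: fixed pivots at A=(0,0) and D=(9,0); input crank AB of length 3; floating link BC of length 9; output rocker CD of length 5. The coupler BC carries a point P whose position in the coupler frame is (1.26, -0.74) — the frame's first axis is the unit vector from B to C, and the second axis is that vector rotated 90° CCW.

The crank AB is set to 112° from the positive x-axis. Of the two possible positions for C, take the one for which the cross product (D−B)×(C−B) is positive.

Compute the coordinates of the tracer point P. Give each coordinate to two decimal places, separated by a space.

A=(0,0), D=(9.00,0)
B = A + 3.00·(cos112°, sin112°) = (-1.1238, 2.7816)
|BD| = 10.4990
circle(B,9.00) ∩ circle(D,5.00): a=7.9164, h=4.2814
  candidates: C₊=(7.6440,4.8126) cross=44.950; C₋=(5.3754,-3.4442) cross=-44.950
  mode + wants cross > 0 → take C=(7.6440,4.8126) (cross=44.950)
ex = (C−B)/|BC| = (0.9742,0.2257); ey = (-0.2257,0.9742)
P = B + 1.26·ex + -0.74·ey = (0.2707,2.3450)

0.27 2.34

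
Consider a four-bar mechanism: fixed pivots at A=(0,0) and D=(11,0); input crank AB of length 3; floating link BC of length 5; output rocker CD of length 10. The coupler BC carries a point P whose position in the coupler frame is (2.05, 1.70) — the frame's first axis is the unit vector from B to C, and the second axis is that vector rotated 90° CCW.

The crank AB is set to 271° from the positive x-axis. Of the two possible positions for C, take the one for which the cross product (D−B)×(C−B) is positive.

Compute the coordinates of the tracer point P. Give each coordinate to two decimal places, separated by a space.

A=(0,0), D=(11.00,0)
B = A + 3.00·(cos271°, sin271°) = (0.0524, -2.9995)
|BD| = 11.3511
circle(B,5.00) ∩ circle(D,10.00): a=2.3719, h=4.4016
  candidates: C₊=(1.1769,1.8724) cross=49.963; C₋=(3.5031,-6.6179) cross=-49.963
  mode + wants cross > 0 → take C=(1.1769,1.8724) (cross=49.963)
ex = (C−B)/|BC| = (0.2249,0.9744); ey = (-0.9744,0.2249)
P = B + 2.05·ex + 1.70·ey = (-1.1430,-0.6197)

-1.14 -0.62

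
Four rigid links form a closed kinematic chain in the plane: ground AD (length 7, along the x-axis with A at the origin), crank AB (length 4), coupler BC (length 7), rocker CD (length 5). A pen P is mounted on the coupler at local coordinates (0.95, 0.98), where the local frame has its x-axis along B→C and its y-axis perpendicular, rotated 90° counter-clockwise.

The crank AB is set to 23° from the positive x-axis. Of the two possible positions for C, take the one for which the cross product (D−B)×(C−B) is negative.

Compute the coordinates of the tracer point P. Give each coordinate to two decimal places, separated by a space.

4.94 1.04

A=(0,0), D=(7.00,0)
B = A + 4.00·(cos23°, sin23°) = (3.6820, 1.5629)
|BD| = 3.6677
circle(B,7.00) ∩ circle(D,5.00): a=5.1057, h=4.7887
  candidates: C₊=(10.3416,3.7194) cross=17.564; C₋=(6.2602,-4.9450) cross=-17.564
  mode - wants cross < 0 → take C=(6.2602,-4.9450) (cross=-17.564)
ex = (C−B)/|BC| = (0.3683,-0.9297); ey = (0.9297,0.3683)
P = B + 0.95·ex + 0.98·ey = (4.9430,1.0407)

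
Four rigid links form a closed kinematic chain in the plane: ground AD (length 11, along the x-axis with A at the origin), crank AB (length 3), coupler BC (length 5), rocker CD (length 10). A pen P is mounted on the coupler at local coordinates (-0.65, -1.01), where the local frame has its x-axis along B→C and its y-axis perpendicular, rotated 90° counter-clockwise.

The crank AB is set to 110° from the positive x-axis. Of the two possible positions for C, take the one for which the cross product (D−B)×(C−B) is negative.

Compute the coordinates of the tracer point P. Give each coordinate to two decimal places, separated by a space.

-2.22 2.97

A=(0,0), D=(11.00,0)
B = A + 3.00·(cos110°, sin110°) = (-1.0261, 2.8191)
|BD| = 12.3521
circle(B,5.00) ∩ circle(D,10.00): a=3.1401, h=3.8910
  candidates: C₊=(2.9192,5.8907) cross=48.062; C₋=(1.1431,-1.6859) cross=-48.062
  mode - wants cross < 0 → take C=(1.1431,-1.6859) (cross=-48.062)
ex = (C−B)/|BC| = (0.4338,-0.9010); ey = (0.9010,0.4338)
P = B + -0.65·ex + -1.01·ey = (-2.2181,2.9665)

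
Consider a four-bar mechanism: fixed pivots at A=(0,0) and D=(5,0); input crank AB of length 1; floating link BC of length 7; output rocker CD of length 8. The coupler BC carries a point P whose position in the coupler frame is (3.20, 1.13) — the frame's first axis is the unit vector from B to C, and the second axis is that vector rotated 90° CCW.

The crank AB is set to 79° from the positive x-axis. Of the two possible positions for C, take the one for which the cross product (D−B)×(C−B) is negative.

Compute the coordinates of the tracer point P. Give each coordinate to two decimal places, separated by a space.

A=(0,0), D=(5.00,0)
B = A + 1.00·(cos79°, sin79°) = (0.1908, 0.9816)
|BD| = 4.9084
circle(B,7.00) ∩ circle(D,8.00): a=0.9262, h=6.9385
  candidates: C₊=(2.4859,7.5947) cross=34.056; C₋=(-0.2894,-6.0019) cross=-34.056
  mode - wants cross < 0 → take C=(-0.2894,-6.0019) (cross=-34.056)
ex = (C−B)/|BC| = (-0.0686,-0.9976); ey = (0.9976,-0.0686)
P = B + 3.20·ex + 1.13·ey = (1.0986,-2.2883)

1.10 -2.29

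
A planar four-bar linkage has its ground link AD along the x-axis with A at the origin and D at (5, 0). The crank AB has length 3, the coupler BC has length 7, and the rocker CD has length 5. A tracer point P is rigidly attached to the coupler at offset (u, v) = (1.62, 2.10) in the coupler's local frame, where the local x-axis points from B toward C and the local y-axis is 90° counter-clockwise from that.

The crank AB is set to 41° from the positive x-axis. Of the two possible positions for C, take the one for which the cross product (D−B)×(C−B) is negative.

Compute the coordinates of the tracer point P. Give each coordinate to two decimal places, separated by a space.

4.67 0.85

A=(0,0), D=(5.00,0)
B = A + 3.00·(cos41°, sin41°) = (2.2641, 1.9682)
|BD| = 3.3703
circle(B,7.00) ∩ circle(D,5.00): a=5.2457, h=4.6350
  candidates: C₊=(9.2291,2.6673) cross=15.621; C₋=(3.8157,-4.8577) cross=-15.621
  mode - wants cross < 0 → take C=(3.8157,-4.8577) (cross=-15.621)
ex = (C−B)/|BC| = (0.2216,-0.9751); ey = (0.9751,0.2216)
P = B + 1.62·ex + 2.10·ey = (4.6710,0.8539)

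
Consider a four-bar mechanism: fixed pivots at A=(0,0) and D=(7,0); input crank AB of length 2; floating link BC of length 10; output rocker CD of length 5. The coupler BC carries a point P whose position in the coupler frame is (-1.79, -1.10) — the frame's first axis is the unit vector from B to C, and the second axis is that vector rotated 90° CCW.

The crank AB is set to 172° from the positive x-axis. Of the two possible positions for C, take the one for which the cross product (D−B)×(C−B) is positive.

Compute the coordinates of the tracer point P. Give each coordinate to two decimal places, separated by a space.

A=(0,0), D=(7.00,0)
B = A + 2.00·(cos172°, sin172°) = (-1.9805, 0.2783)
|BD| = 8.9848
circle(B,10.00) ∩ circle(D,5.00): a=8.6661, h=4.9898
  candidates: C₊=(6.8360,4.9973) cross=44.833; C₋=(6.5268,-4.9776) cross=-44.833
  mode + wants cross > 0 → take C=(6.8360,4.9973) (cross=44.833)
ex = (C−B)/|BC| = (0.8817,0.4719); ey = (-0.4719,0.8817)
P = B + -1.79·ex + -1.10·ey = (-3.0396,-1.5362)

-3.04 -1.54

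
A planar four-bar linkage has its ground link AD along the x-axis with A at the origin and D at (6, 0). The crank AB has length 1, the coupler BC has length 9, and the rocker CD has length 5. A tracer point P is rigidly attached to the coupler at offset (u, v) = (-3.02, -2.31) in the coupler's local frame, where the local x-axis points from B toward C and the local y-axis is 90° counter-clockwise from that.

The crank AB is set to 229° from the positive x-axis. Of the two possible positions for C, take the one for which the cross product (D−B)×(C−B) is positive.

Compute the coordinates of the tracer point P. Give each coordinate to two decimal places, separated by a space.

-1.50 -4.46

A=(0,0), D=(6.00,0)
B = A + 1.00·(cos229°, sin229°) = (-0.6561, -0.7547)
|BD| = 6.6987
circle(B,9.00) ∩ circle(D,5.00): a=7.5293, h=4.9305
  candidates: C₊=(6.2698,4.9927) cross=33.028; C₋=(7.3808,-4.8056) cross=-33.028
  mode + wants cross > 0 → take C=(6.2698,4.9927) (cross=33.028)
ex = (C−B)/|BC| = (0.7695,0.6386); ey = (-0.6386,0.7695)
P = B + -3.02·ex + -2.31·ey = (-1.5049,-4.4609)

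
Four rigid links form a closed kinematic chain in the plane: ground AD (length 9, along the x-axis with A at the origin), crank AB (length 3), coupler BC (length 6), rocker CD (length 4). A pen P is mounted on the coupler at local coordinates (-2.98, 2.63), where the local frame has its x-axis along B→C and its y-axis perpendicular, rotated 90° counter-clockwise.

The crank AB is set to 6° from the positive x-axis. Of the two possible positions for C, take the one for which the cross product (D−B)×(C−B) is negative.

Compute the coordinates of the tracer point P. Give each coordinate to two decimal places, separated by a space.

A=(0,0), D=(9.00,0)
B = A + 3.00·(cos6°, sin6°) = (2.9836, 0.3136)
|BD| = 6.0246
circle(B,6.00) ∩ circle(D,4.00): a=4.6722, h=3.7644
  candidates: C₊=(7.8453,3.8297) cross=22.679; C₋=(7.4535,-3.6889) cross=-22.679
  mode - wants cross < 0 → take C=(7.4535,-3.6889) (cross=-22.679)
ex = (C−B)/|BC| = (0.7450,-0.6671); ey = (0.6671,0.7450)
P = B + -2.98·ex + 2.63·ey = (2.5180,4.2608)

2.52 4.26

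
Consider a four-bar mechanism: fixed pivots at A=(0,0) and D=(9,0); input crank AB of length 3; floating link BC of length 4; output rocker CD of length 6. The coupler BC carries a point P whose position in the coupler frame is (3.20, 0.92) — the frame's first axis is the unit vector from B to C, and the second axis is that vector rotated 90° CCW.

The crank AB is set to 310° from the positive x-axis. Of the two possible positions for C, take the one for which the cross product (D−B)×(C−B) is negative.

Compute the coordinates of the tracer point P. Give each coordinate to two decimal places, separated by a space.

5.07 -3.41

A=(0,0), D=(9.00,0)
B = A + 3.00·(cos310°, sin310°) = (1.9284, -2.2981)
|BD| = 7.4357
circle(B,4.00) ∩ circle(D,6.00): a=2.3730, h=3.2201
  candidates: C₊=(3.1899,1.4977) cross=23.944; C₋=(5.1804,-4.6272) cross=-23.944
  mode - wants cross < 0 → take C=(5.1804,-4.6272) (cross=-23.944)
ex = (C−B)/|BC| = (0.8130,-0.5823); ey = (0.5823,0.8130)
P = B + 3.20·ex + 0.92·ey = (5.0657,-3.4134)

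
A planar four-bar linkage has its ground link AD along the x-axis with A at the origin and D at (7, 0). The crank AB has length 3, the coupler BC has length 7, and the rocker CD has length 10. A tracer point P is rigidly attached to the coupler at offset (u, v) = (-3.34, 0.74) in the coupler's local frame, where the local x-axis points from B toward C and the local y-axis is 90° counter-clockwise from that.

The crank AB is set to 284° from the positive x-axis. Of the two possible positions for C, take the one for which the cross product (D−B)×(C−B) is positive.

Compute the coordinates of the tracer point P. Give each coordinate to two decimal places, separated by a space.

1.57 -6.23

A=(0,0), D=(7.00,0)
B = A + 3.00·(cos284°, sin284°) = (0.7258, -2.9109)
|BD| = 6.9166
circle(B,7.00) ∩ circle(D,10.00): a=-0.2285, h=6.9963
  candidates: C₊=(-2.4259,3.3395) cross=48.390; C₋=(3.4629,-9.3536) cross=-48.390
  mode + wants cross > 0 → take C=(-2.4259,3.3395) (cross=48.390)
ex = (C−B)/|BC| = (-0.4502,0.8929); ey = (-0.8929,-0.4502)
P = B + -3.34·ex + 0.74·ey = (1.5688,-6.2264)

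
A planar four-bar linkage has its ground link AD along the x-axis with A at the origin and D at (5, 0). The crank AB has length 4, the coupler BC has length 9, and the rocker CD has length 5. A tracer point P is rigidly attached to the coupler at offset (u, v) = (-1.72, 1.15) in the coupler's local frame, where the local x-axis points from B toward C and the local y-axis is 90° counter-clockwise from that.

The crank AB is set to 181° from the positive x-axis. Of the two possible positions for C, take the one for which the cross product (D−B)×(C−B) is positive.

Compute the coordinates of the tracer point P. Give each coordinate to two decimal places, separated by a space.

A=(0,0), D=(5.00,0)
B = A + 4.00·(cos181°, sin181°) = (-3.9994, -0.0698)
|BD| = 8.9997
circle(B,9.00) ∩ circle(D,5.00): a=7.6111, h=4.8033
  candidates: C₊=(3.5742,4.7924) cross=43.228; C₋=(3.6487,-4.8139) cross=-43.228
  mode + wants cross > 0 → take C=(3.5742,4.7924) (cross=43.228)
ex = (C−B)/|BC| = (0.8415,0.5402); ey = (-0.5402,0.8415)
P = B + -1.72·ex + 1.15·ey = (-6.0681,-0.0313)

-6.07 -0.03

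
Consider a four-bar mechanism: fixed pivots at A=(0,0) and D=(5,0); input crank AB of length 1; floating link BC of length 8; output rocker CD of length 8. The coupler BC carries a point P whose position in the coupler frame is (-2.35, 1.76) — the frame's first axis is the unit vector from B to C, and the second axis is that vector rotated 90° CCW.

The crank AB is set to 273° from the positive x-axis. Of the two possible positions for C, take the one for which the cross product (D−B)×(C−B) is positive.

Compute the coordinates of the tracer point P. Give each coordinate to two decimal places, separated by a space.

A=(0,0), D=(5.00,0)
B = A + 1.00·(cos273°, sin273°) = (0.0523, -0.9986)
|BD| = 5.0474
circle(B,8.00) ∩ circle(D,8.00): a=2.5237, h=7.5915
  candidates: C₊=(1.0242,6.9421) cross=38.318; C₋=(4.0281,-7.9407) cross=-38.318
  mode + wants cross > 0 → take C=(1.0242,6.9421) (cross=38.318)
ex = (C−B)/|BC| = (0.1215,0.9926); ey = (-0.9926,0.1215)
P = B + -2.35·ex + 1.76·ey = (-1.9801,-3.1174)

-1.98 -3.12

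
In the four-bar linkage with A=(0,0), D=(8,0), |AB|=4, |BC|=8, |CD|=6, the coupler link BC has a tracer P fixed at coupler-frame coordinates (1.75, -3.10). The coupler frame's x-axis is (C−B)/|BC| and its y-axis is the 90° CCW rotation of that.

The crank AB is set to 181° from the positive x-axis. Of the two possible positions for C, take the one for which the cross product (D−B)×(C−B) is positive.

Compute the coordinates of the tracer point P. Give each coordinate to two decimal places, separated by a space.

-1.04 -2.05

A=(0,0), D=(8.00,0)
B = A + 4.00·(cos181°, sin181°) = (-3.9994, -0.0698)
|BD| = 11.9996
circle(B,8.00) ∩ circle(D,6.00): a=7.1665, h=3.5555
  candidates: C₊=(3.1463,3.5273) cross=42.664; C₋=(3.1877,-3.5835) cross=-42.664
  mode + wants cross > 0 → take C=(3.1463,3.5273) (cross=42.664)
ex = (C−B)/|BC| = (0.8932,0.4496); ey = (-0.4496,0.8932)
P = B + 1.75·ex + -3.10·ey = (-1.0424,-2.0519)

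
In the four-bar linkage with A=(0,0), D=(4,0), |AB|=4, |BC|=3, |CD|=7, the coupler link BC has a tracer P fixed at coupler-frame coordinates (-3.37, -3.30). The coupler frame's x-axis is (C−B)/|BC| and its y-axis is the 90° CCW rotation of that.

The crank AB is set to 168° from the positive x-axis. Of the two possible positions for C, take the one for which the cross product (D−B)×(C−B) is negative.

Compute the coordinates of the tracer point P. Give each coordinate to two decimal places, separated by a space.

-8.27 2.63

A=(0,0), D=(4.00,0)
B = A + 4.00·(cos168°, sin168°) = (-3.9126, 0.8316)
|BD| = 7.9562
circle(B,3.00) ∩ circle(D,7.00): a=1.4643, h=2.6184
  candidates: C₊=(-2.1826,3.2826) cross=20.832; C₋=(-2.7300,-1.9254) cross=-20.832
  mode - wants cross < 0 → take C=(-2.7300,-1.9254) (cross=-20.832)
ex = (C−B)/|BC| = (0.3942,-0.9190); ey = (0.9190,0.3942)
P = B + -3.37·ex + -3.30·ey = (-8.2738,2.6279)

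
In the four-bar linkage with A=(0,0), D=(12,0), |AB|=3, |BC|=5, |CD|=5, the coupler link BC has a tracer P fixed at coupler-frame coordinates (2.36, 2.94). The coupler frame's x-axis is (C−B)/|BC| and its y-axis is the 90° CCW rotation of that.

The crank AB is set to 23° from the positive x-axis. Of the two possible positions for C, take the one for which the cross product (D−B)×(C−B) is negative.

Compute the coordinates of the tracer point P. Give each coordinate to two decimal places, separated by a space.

A=(0,0), D=(12.00,0)
B = A + 3.00·(cos23°, sin23°) = (2.7615, 1.1722)
|BD| = 9.3126
circle(B,5.00) ∩ circle(D,5.00): a=4.6563, h=1.8218
  candidates: C₊=(7.6101,2.3934) cross=16.966; C₋=(7.1514,-1.2212) cross=-16.966
  mode - wants cross < 0 → take C=(7.1514,-1.2212) (cross=-16.966)
ex = (C−B)/|BC| = (0.8780,-0.4787); ey = (0.4787,0.8780)
P = B + 2.36·ex + 2.94·ey = (6.2409,2.6238)

6.24 2.62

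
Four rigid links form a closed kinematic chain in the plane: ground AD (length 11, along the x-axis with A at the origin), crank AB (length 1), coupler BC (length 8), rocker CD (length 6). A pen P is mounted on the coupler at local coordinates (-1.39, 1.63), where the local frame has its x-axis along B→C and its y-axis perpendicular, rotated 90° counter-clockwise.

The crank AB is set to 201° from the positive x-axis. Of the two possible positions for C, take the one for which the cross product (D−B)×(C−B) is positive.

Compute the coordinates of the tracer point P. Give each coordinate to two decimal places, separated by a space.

-2.93 0.41

A=(0,0), D=(11.00,0)
B = A + 1.00·(cos201°, sin201°) = (-0.9336, -0.3584)
|BD| = 11.9390
circle(B,8.00) ∩ circle(D,6.00): a=7.1421, h=3.6042
  candidates: C₊=(6.0971,3.4586) cross=43.030; C₋=(6.3135,-3.7466) cross=-43.030
  mode + wants cross > 0 → take C=(6.0971,3.4586) (cross=43.030)
ex = (C−B)/|BC| = (0.8788,0.4771); ey = (-0.4771,0.8788)
P = B + -1.39·ex + 1.63·ey = (-2.9329,0.4109)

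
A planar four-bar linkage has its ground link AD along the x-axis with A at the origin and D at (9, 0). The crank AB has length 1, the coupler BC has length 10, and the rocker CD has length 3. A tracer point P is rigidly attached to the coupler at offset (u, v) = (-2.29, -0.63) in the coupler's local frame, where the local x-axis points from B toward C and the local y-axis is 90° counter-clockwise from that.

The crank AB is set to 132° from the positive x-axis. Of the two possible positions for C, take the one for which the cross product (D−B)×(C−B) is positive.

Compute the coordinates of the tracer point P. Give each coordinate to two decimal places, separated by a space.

A=(0,0), D=(9.00,0)
B = A + 1.00·(cos132°, sin132°) = (-0.6691, 0.7431)
|BD| = 9.6976
circle(B,10.00) ∩ circle(D,3.00): a=9.5407, h=2.9959
  candidates: C₊=(9.0731,2.9991) cross=29.053; C₋=(8.6139,-2.9751) cross=-29.053
  mode + wants cross > 0 → take C=(9.0731,2.9991) (cross=29.053)
ex = (C−B)/|BC| = (0.9742,0.2256); ey = (-0.2256,0.9742)
P = B + -2.29·ex + -0.63·ey = (-2.7580,-0.3872)

-2.76 -0.39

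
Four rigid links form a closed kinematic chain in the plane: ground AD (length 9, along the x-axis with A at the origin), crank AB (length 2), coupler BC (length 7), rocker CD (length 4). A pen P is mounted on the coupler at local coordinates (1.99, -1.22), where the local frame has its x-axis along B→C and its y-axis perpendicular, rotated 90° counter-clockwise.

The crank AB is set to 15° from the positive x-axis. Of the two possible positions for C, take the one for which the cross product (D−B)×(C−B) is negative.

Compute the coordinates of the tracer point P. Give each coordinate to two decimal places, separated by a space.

2.78 -1.66

A=(0,0), D=(9.00,0)
B = A + 2.00·(cos15°, sin15°) = (1.9319, 0.5176)
|BD| = 7.0871
circle(B,7.00) ∩ circle(D,4.00): a=5.8717, h=3.8109
  candidates: C₊=(8.0662,3.8895) cross=27.008; C₋=(7.5095,-3.7119) cross=-27.008
  mode - wants cross < 0 → take C=(7.5095,-3.7119) (cross=-27.008)
ex = (C−B)/|BC| = (0.7968,-0.6042); ey = (0.6042,0.7968)
P = B + 1.99·ex + -1.22·ey = (2.7804,-1.6569)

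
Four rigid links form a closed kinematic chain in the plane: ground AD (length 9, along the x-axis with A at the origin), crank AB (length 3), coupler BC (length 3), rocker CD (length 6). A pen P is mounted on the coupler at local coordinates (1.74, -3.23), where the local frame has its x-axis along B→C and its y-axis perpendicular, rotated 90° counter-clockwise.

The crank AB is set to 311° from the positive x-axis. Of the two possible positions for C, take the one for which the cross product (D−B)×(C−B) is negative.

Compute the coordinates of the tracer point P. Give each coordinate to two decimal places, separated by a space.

1.62 -5.92

A=(0,0), D=(9.00,0)
B = A + 3.00·(cos311°, sin311°) = (1.9682, -2.2641)
|BD| = 7.3873
circle(B,3.00) ∩ circle(D,6.00): a=1.8662, h=2.3489
  candidates: C₊=(3.0247,0.5437) cross=17.352; C₋=(4.4645,-3.9280) cross=-17.352
  mode - wants cross < 0 → take C=(4.4645,-3.9280) (cross=-17.352)
ex = (C−B)/|BC| = (0.8321,-0.5546); ey = (0.5546,0.8321)
P = B + 1.74·ex + -3.23·ey = (1.6246,-5.9169)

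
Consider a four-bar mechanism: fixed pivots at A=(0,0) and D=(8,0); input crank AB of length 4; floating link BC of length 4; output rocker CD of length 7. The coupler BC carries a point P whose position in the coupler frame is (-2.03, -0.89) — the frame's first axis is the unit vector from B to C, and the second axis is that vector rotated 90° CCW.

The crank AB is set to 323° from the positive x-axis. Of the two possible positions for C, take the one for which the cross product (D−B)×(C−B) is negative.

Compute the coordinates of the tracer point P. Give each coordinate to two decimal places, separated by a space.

1.63 -0.83

A=(0,0), D=(8.00,0)
B = A + 4.00·(cos323°, sin323°) = (3.1945, -2.4073)
|BD| = 5.3747
circle(B,4.00) ∩ circle(D,7.00): a=-0.3826, h=3.9817
  candidates: C₊=(1.0691,0.9813) cross=21.400; C₋=(4.6358,-6.1386) cross=-21.400
  mode - wants cross < 0 → take C=(4.6358,-6.1386) (cross=-21.400)
ex = (C−B)/|BC| = (0.3603,-0.9328); ey = (0.9328,0.3603)
P = B + -2.03·ex + -0.89·ey = (1.6329,-0.8343)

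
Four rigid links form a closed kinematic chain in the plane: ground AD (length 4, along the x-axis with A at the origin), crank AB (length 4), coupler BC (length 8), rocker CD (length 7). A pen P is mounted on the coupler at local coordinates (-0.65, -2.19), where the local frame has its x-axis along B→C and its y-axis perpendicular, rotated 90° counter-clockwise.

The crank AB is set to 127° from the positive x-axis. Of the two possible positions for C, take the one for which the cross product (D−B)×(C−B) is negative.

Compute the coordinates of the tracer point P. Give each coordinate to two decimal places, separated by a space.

A=(0,0), D=(4.00,0)
B = A + 4.00·(cos127°, sin127°) = (-2.4073, 3.1945)
|BD| = 7.1595
circle(B,8.00) ∩ circle(D,7.00): a=4.6273, h=6.5260
  candidates: C₊=(4.6457,6.9702) cross=46.722; C₋=(-1.1780,-4.7105) cross=-46.722
  mode - wants cross < 0 → take C=(-1.1780,-4.7105) (cross=-46.722)
ex = (C−B)/|BC| = (0.1537,-0.9881); ey = (0.9881,0.1537)
P = B + -0.65·ex + -2.19·ey = (-4.6711,3.5003)

-4.67 3.50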